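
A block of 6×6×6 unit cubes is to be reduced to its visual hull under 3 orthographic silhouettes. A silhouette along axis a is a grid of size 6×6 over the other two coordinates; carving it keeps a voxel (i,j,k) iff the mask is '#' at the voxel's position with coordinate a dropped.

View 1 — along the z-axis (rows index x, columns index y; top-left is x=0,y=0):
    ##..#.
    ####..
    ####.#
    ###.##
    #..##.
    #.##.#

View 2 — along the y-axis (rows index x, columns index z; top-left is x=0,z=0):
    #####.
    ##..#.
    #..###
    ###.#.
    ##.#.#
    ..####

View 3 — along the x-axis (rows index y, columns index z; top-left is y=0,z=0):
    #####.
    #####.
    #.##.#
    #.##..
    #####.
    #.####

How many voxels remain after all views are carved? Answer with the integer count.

initial block: 6^3 = 216
carve view 1 (along z, XY-mask fill 24/36): 144 voxels remain
carve view 2 (along y, XZ-mask fill 24/36): 95 voxels remain
carve view 3 (along x, YZ-mask fill 27/36): 75 voxels remain

|visual hull| = 75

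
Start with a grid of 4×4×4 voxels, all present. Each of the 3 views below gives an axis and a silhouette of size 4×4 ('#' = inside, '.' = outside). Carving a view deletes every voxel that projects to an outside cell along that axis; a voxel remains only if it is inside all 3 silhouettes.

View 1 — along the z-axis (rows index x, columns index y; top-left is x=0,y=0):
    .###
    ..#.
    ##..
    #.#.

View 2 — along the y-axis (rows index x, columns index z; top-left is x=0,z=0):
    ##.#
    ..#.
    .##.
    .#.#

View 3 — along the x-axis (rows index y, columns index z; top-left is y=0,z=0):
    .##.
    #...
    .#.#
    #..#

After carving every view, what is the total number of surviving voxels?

10 voxels

initial block: 4^3 = 64
  1. axis=2 (XY plane), |mask|=8  ⇒  voxels=32
  2. axis=1 (XZ plane), |mask|=8  ⇒  voxels=18
  3. axis=0 (YZ plane), |mask|=7  ⇒  voxels=10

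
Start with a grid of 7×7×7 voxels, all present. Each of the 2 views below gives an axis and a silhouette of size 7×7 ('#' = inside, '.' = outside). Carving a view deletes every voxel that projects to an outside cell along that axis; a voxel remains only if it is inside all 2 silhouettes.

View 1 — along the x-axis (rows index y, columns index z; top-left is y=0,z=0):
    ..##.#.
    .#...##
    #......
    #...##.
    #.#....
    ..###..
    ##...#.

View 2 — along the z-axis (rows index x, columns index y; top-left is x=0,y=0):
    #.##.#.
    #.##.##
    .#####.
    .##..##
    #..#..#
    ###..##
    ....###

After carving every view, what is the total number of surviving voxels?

start: 7×7×7 = 343 voxels
carve view 1 (along x, YZ-mask fill 18/49): 126 voxels remain
carve view 2 (along z, XY-mask fill 29/49): 75 voxels remain

75 voxels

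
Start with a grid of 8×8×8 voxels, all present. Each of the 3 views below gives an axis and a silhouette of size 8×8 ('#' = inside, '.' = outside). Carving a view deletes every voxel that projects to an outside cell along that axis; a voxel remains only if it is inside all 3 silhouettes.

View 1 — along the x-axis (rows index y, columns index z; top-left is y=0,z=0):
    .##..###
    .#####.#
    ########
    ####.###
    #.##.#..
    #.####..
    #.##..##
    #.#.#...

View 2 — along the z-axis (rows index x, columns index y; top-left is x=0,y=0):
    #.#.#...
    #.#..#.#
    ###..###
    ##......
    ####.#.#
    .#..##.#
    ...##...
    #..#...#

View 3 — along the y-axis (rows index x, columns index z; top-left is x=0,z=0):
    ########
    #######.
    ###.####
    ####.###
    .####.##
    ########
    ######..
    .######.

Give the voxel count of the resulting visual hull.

remaining voxels: 137

full grid |V| = 512
  1. axis=0 (YZ plane), |mask|=43  ⇒  voxels=344
  2. axis=2 (XY plane), |mask|=30  ⇒  voxels=159
  3. axis=1 (XZ plane), |mask|=55  ⇒  voxels=137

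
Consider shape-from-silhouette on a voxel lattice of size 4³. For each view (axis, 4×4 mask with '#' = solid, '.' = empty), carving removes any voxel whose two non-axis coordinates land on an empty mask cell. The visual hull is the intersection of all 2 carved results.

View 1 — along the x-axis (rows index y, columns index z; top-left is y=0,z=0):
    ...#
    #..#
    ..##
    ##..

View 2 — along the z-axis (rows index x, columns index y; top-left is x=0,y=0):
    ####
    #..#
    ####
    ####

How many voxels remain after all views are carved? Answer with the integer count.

remaining voxels: 24

before carving: 64 voxels (4×4×4)
  1. axis=0 (YZ plane), |mask|=7  ⇒  voxels=28
  2. axis=2 (XY plane), |mask|=14  ⇒  voxels=24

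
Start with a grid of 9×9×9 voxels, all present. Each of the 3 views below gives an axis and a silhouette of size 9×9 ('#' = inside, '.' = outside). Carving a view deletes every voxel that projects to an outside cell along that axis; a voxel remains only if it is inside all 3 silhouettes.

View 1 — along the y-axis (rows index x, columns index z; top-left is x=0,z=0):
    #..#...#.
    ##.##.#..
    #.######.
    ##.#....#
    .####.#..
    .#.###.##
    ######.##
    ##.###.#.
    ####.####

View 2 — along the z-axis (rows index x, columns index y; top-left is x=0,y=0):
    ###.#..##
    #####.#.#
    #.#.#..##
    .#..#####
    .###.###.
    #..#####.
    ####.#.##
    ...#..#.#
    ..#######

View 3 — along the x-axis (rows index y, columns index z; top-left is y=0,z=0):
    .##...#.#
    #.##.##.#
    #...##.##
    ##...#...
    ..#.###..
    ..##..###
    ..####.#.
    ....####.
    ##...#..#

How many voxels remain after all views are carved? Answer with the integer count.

full grid |V| = 729
  1. axis=1 (XZ plane), |mask|=52  ⇒  voxels=468
  2. axis=2 (XY plane), |mask|=53  ⇒  voxels=308
  3. axis=0 (YZ plane), |mask|=40  ⇒  voxels=138

voxel count = 138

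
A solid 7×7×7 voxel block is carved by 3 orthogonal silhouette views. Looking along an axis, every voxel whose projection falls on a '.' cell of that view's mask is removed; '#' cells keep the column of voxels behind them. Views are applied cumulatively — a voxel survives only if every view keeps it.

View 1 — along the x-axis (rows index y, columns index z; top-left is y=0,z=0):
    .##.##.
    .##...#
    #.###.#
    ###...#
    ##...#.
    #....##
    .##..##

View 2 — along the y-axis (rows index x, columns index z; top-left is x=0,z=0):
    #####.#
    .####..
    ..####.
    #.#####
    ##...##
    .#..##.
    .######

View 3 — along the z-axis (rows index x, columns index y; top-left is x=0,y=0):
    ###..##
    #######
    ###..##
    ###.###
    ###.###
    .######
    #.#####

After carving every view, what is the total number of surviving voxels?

voxel count = 99

before carving: 343 voxels (7×7×7)
V1 x: intersect with YZ mask (26 set) -- 182 left
V2 y: intersect with XZ mask (33 set) -- 119 left
V3 z: intersect with XY mask (41 set) -- 99 left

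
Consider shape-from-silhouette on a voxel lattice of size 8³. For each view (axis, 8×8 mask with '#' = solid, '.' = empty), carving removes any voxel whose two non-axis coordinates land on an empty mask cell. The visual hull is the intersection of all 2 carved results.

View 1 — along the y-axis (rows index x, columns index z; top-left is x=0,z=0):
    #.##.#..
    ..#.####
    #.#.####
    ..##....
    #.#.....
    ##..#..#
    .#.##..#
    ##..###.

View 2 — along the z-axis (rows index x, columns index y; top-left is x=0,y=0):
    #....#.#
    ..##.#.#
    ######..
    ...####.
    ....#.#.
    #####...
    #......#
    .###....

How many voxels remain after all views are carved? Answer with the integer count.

before carving: 512 voxels (8×8×8)
after view 1 [y-axis, 32 of 64 cells solid] → remaining = 256
after view 2 [z-axis, 29 of 64 cells solid] → remaining = 123

|visual hull| = 123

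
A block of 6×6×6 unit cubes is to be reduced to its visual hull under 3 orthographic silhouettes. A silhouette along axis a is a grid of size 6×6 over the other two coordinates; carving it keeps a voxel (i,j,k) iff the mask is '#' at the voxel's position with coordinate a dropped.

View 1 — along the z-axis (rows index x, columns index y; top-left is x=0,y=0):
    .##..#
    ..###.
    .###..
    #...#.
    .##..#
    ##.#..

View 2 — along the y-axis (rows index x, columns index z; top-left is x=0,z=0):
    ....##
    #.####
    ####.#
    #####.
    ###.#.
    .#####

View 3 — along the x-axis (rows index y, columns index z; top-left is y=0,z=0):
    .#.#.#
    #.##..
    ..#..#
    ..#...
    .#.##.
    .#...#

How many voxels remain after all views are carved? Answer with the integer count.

start: 6×6×6 = 216 voxels
carve view 1 (along z, XY-mask fill 17/36): 102 voxels remain
carve view 2 (along y, XZ-mask fill 26/36): 73 voxels remain
carve view 3 (along x, YZ-mask fill 14/36): 28 voxels remain

voxel count = 28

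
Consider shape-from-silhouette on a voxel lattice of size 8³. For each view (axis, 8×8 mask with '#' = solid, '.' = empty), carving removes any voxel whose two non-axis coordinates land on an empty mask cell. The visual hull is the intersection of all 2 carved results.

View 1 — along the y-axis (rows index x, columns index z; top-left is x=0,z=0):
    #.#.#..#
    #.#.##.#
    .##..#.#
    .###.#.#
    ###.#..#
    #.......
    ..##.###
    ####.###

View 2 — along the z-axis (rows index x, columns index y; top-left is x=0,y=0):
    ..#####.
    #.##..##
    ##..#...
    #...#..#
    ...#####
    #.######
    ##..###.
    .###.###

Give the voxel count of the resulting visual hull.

voxel count = 171

initial block: 8^3 = 512
step 1: project along y, AND mask (36/64) → |grid| = 288
step 2: project along z, AND mask (39/64) → |grid| = 171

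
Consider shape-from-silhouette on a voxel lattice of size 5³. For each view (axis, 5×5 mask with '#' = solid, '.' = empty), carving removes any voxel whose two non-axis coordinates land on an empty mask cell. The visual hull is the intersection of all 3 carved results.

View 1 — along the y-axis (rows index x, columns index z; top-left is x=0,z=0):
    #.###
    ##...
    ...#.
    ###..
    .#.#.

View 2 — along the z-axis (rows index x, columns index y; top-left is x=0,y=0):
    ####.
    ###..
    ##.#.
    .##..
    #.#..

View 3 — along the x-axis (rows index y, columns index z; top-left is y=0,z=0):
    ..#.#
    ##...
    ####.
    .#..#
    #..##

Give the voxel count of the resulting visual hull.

|visual hull| = 18

full grid |V| = 125
[1] y-view keeps 12 columns → grid now 60
[2] z-view keeps 14 columns → grid now 35
[3] x-view keeps 13 columns → grid now 18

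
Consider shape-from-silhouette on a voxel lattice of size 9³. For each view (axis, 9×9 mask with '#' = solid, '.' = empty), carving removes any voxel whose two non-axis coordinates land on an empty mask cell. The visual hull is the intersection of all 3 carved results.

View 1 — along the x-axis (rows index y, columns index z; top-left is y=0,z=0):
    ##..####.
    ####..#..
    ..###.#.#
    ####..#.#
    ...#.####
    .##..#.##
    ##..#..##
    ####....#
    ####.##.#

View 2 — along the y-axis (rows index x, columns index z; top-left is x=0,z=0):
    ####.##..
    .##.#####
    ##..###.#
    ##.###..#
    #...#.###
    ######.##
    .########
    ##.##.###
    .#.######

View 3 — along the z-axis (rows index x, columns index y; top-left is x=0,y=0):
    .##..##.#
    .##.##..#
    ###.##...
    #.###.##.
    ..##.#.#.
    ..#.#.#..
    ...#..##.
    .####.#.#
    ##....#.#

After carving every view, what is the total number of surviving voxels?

start: 9×9×9 = 729 voxels
V1 x: intersect with YZ mask (49 set) -- 441 left
V2 y: intersect with XZ mask (60 set) -- 326 left
V3 z: intersect with XY mask (41 set) -- 159 left

|visual hull| = 159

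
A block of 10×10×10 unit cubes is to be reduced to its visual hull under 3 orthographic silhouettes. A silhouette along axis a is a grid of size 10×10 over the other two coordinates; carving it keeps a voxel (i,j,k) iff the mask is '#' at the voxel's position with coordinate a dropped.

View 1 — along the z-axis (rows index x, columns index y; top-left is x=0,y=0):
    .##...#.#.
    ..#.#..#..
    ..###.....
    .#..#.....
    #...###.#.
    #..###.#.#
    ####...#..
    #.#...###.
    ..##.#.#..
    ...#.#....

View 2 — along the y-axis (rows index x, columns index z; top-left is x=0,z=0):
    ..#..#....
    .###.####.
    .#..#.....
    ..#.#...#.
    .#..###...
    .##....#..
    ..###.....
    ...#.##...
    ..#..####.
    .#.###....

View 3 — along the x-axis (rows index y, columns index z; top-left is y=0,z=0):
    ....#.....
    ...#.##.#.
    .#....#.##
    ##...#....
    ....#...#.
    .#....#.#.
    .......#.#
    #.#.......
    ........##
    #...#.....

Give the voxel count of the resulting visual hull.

|visual hull| = 32

start: 10×10×10 = 1000 voxels
carve view 1 (along z, XY-mask fill 39/100): 390 voxels remain
carve view 2 (along y, XZ-mask fill 36/100): 137 voxels remain
carve view 3 (along x, YZ-mask fill 25/100): 32 voxels remain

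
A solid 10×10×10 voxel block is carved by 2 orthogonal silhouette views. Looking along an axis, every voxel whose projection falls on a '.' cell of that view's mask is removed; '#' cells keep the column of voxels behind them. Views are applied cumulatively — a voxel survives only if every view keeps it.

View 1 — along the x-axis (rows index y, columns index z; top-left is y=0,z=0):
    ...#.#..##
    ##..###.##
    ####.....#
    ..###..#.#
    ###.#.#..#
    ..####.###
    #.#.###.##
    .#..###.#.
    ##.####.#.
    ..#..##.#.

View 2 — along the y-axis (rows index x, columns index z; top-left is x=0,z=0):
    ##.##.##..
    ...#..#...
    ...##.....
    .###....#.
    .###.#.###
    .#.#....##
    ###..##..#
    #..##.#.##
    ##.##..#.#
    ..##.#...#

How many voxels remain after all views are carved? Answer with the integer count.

|visual hull| = 268

before carving: 1000 voxels (10×10×10)
after view 1 [x-axis, 57 of 100 cells solid] → remaining = 570
after view 2 [y-axis, 47 of 100 cells solid] → remaining = 268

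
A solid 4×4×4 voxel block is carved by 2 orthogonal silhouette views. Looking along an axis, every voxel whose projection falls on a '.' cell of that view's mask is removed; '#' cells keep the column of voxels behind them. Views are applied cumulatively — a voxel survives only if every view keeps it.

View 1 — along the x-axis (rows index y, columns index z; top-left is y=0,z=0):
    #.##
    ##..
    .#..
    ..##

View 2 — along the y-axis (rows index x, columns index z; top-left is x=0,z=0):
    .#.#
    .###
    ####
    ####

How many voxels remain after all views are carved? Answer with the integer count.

initial block: 4^3 = 64
  1. axis=0 (YZ plane), |mask|=8  ⇒  voxels=32
  2. axis=1 (XZ plane), |mask|=13  ⇒  voxels=26

|visual hull| = 26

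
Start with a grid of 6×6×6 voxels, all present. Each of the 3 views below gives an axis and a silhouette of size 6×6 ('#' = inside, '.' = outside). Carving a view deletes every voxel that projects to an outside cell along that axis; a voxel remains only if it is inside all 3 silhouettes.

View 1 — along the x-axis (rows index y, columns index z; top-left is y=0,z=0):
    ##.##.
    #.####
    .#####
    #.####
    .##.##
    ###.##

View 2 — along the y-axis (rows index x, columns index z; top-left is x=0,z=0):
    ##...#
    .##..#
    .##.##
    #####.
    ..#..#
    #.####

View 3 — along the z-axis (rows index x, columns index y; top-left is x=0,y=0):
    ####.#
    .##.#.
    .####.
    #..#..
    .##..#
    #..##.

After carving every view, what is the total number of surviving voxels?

voxel count = 58

start: 6×6×6 = 216 voxels
after view 1 [x-axis, 28 of 36 cells solid] → remaining = 168
after view 2 [y-axis, 22 of 36 cells solid] → remaining = 104
after view 3 [z-axis, 20 of 36 cells solid] → remaining = 58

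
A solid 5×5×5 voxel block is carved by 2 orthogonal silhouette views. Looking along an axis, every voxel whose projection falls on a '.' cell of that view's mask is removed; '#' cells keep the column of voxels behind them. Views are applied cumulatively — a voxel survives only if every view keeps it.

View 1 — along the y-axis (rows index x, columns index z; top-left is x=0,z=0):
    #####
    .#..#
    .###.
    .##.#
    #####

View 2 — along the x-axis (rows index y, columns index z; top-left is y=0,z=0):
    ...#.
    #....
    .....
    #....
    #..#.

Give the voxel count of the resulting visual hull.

initial block: 5^3 = 125
[1] y-view keeps 18 columns → grid now 90
[2] x-view keeps 5 columns → grid now 12

voxel count = 12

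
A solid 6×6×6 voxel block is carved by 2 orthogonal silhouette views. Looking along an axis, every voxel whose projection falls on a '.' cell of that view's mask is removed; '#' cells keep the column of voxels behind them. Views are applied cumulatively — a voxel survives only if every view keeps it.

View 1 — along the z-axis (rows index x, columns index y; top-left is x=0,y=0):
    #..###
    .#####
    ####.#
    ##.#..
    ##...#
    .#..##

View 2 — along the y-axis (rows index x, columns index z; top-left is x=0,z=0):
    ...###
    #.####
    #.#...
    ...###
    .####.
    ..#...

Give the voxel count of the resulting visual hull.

71 voxels

before carving: 216 voxels (6×6×6)
[1] z-view keeps 23 columns → grid now 138
[2] y-view keeps 18 columns → grid now 71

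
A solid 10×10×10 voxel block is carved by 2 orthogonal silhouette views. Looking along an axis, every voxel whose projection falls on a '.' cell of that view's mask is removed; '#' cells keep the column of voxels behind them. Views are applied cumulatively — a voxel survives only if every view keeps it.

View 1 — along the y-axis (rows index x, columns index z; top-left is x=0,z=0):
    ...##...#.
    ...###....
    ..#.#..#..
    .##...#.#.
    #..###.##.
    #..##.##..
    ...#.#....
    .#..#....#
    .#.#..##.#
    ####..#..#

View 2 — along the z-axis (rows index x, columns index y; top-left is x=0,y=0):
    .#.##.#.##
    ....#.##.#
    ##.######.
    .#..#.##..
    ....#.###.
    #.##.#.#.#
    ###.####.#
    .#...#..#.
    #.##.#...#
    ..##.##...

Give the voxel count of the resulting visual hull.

initial block: 10^3 = 1000
after view 1 [y-axis, 40 of 100 cells solid] → remaining = 400
after view 2 [z-axis, 52 of 100 cells solid] → remaining = 198

|visual hull| = 198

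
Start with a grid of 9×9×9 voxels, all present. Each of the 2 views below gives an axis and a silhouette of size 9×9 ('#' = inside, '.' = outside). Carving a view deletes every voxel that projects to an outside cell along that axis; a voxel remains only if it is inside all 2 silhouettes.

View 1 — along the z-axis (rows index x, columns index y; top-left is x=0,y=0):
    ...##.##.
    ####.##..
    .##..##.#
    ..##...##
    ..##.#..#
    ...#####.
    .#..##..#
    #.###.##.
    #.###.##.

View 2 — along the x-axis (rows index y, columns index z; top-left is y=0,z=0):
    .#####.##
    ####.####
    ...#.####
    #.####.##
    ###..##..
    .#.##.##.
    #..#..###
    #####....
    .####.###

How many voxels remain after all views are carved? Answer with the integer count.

initial block: 9^3 = 729
carve view 1 (along z, XY-mask fill 44/81): 396 voxels remain
carve view 2 (along x, YZ-mask fill 54/81): 257 voxels remain

|visual hull| = 257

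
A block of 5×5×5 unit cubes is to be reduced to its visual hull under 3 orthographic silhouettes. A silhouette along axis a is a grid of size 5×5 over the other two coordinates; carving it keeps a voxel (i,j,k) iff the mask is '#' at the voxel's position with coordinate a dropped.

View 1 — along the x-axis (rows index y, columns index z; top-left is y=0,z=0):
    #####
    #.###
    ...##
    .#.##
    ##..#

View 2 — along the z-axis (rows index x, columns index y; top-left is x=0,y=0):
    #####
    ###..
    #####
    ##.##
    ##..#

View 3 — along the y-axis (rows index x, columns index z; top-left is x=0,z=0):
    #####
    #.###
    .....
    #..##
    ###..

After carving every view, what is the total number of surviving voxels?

full grid |V| = 125
V1 x: intersect with YZ mask (17 set) -- 85 left
V2 z: intersect with XY mask (20 set) -- 72 left
V3 y: intersect with XZ mask (15 set) -- 44 left

remaining voxels: 44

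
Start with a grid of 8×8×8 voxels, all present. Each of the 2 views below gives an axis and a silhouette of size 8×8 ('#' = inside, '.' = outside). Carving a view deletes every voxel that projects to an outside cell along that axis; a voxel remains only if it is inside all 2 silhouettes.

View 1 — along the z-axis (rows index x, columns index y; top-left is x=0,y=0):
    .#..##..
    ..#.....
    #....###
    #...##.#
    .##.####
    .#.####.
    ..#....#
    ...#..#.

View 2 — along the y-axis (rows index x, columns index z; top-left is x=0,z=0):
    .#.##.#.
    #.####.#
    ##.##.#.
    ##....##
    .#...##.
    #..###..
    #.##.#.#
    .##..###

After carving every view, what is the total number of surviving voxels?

full grid |V| = 512
step 1: project along z, AND mask (27/64) → |grid| = 216
step 2: project along y, AND mask (36/64) → |grid| = 112

|visual hull| = 112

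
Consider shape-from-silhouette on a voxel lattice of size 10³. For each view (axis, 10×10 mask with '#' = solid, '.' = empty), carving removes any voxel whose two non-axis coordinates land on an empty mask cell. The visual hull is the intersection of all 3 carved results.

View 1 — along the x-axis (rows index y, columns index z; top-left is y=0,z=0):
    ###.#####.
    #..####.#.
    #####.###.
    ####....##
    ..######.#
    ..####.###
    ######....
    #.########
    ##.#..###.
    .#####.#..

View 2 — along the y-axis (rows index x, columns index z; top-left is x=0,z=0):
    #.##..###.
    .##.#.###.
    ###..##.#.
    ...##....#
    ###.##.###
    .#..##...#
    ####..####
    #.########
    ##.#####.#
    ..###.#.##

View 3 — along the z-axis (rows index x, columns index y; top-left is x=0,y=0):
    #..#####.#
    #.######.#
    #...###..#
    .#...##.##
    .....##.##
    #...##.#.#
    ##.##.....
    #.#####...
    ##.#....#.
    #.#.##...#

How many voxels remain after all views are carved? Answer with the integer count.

|visual hull| = 229

before carving: 1000 voxels (10×10×10)
carve view 1 (along x, YZ-mask fill 69/100): 690 voxels remain
carve view 2 (along y, XZ-mask fill 64/100): 440 voxels remain
carve view 3 (along z, XY-mask fill 53/100): 229 voxels remain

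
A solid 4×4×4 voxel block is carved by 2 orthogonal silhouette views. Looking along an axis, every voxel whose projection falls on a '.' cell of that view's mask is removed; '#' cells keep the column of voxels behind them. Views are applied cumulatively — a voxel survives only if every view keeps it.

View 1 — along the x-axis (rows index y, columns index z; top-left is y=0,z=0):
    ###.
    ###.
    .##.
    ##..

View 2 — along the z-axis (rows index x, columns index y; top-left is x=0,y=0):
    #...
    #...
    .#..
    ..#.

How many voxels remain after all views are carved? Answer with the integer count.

|visual hull| = 11

full grid |V| = 64
  1. axis=0 (YZ plane), |mask|=10  ⇒  voxels=40
  2. axis=2 (XY plane), |mask|=4  ⇒  voxels=11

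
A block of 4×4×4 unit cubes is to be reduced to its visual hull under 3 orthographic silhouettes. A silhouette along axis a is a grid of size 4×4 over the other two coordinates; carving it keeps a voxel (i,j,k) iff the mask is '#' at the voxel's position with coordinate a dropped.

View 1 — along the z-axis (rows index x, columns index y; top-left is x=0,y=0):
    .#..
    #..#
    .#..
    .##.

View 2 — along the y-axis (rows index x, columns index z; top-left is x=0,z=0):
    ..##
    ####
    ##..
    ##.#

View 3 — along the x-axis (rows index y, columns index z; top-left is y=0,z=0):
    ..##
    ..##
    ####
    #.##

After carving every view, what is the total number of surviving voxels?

remaining voxels: 11

initial block: 4^3 = 64
carve view 1 (along z, XY-mask fill 6/16): 24 voxels remain
carve view 2 (along y, XZ-mask fill 11/16): 18 voxels remain
carve view 3 (along x, YZ-mask fill 11/16): 11 voxels remain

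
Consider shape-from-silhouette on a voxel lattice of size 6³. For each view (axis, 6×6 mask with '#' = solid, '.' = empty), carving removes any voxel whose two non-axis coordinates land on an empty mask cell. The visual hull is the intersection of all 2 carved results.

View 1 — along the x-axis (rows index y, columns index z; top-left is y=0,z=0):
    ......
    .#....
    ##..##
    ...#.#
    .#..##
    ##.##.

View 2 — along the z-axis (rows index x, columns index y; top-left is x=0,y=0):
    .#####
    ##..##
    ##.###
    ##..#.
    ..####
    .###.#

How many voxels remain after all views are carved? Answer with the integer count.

remaining voxels: 60

before carving: 216 voxels (6×6×6)
V1 x: intersect with YZ mask (14 set) -- 84 left
V2 z: intersect with XY mask (25 set) -- 60 left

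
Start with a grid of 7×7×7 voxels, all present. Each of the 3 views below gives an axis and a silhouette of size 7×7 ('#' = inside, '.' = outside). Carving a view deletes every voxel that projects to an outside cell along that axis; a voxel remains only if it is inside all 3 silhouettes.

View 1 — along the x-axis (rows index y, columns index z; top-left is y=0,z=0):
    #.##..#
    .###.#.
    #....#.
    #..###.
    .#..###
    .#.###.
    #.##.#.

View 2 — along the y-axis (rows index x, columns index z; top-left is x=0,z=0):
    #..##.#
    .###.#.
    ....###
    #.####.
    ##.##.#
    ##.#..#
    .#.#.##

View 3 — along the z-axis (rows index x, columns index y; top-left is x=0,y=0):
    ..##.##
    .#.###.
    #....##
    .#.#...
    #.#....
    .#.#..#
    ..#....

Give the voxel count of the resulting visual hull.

full grid |V| = 343
after view 1 [x-axis, 26 of 49 cells solid] → remaining = 182
after view 2 [y-axis, 29 of 49 cells solid] → remaining = 110
after view 3 [z-axis, 19 of 49 cells solid] → remaining = 41

|visual hull| = 41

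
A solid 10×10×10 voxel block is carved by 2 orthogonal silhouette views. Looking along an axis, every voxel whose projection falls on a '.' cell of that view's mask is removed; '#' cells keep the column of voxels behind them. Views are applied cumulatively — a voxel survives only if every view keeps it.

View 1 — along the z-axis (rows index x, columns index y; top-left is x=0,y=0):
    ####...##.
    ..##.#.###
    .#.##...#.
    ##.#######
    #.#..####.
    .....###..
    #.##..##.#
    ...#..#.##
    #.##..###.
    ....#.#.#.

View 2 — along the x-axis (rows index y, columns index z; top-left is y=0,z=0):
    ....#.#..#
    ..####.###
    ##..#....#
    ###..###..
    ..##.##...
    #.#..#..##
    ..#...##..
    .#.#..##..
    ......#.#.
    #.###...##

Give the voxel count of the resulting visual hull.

initial block: 10^3 = 1000
  1. axis=2 (XY plane), |mask|=53  ⇒  voxels=530
  2. axis=0 (YZ plane), |mask|=44  ⇒  voxels=219

voxel count = 219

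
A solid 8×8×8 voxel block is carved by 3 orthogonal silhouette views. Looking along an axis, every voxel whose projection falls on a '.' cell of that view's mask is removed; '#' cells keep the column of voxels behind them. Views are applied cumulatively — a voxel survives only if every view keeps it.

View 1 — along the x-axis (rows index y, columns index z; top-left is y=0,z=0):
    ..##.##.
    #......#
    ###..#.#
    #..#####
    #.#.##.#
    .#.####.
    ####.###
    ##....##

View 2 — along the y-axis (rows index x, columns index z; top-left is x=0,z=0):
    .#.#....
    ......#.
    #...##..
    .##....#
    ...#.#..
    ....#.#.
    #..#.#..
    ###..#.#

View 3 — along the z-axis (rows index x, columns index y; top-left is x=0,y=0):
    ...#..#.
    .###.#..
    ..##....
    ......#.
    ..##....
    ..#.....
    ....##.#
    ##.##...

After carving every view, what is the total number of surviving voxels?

|visual hull| = 32

before carving: 512 voxels (8×8×8)
V1 x: intersect with YZ mask (38 set) -- 304 left
V2 y: intersect with XZ mask (21 set) -- 102 left
V3 z: intersect with XY mask (19 set) -- 32 left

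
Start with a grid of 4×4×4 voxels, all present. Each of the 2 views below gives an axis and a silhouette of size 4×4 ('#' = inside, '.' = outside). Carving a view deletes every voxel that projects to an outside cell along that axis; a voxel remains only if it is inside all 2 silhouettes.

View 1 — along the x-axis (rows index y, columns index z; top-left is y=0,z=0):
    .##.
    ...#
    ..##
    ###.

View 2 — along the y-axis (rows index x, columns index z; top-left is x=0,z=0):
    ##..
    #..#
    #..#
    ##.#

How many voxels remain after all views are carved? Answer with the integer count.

voxel count = 14

start: 4×4×4 = 64 voxels
  1. axis=0 (YZ plane), |mask|=8  ⇒  voxels=32
  2. axis=1 (XZ plane), |mask|=9  ⇒  voxels=14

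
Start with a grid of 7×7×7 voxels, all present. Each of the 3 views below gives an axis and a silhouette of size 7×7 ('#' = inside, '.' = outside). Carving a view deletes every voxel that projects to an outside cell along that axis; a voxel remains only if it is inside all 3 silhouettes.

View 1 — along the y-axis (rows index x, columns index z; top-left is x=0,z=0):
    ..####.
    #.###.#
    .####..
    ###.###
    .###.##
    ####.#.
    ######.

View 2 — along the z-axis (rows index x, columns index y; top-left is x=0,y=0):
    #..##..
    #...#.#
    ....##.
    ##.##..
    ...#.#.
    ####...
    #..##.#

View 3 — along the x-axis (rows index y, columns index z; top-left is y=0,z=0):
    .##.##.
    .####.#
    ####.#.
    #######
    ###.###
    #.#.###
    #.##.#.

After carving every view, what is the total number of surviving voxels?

before carving: 343 voxels (7×7×7)
carve view 1 (along y, XZ-mask fill 35/49): 245 voxels remain
carve view 2 (along z, XY-mask fill 22/49): 113 voxels remain
carve view 3 (along x, YZ-mask fill 36/49): 87 voxels remain

remaining voxels: 87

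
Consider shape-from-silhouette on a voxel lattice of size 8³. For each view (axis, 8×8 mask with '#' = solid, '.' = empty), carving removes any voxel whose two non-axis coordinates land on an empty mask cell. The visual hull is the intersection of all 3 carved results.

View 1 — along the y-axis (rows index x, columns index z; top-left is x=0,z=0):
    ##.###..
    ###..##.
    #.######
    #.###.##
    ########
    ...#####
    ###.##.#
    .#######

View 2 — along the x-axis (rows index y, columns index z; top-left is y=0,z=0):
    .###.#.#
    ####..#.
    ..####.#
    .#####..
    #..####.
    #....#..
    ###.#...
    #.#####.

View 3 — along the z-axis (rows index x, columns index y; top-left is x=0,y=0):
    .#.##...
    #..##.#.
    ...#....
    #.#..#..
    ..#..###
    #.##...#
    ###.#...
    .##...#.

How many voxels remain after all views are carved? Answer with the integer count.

remaining voxels: 92

before carving: 512 voxels (8×8×8)
step 1: project along y, AND mask (49/64) → |grid| = 392
step 2: project along x, AND mask (37/64) → |grid| = 229
step 3: project along z, AND mask (26/64) → |grid| = 92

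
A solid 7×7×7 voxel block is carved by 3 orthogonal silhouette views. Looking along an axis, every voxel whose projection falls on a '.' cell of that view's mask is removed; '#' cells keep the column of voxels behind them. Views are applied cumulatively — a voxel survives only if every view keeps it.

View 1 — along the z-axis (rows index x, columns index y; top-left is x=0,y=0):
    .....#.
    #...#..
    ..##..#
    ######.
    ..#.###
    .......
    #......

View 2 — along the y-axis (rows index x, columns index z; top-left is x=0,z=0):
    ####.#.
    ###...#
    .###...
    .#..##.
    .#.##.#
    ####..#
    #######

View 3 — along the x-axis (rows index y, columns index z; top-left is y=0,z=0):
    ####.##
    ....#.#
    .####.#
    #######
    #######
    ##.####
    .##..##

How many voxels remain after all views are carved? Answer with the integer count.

full grid |V| = 343
after view 1 [z-axis, 17 of 49 cells solid] → remaining = 119
after view 2 [y-axis, 31 of 49 cells solid] → remaining = 63
after view 3 [x-axis, 37 of 49 cells solid] → remaining = 54

|visual hull| = 54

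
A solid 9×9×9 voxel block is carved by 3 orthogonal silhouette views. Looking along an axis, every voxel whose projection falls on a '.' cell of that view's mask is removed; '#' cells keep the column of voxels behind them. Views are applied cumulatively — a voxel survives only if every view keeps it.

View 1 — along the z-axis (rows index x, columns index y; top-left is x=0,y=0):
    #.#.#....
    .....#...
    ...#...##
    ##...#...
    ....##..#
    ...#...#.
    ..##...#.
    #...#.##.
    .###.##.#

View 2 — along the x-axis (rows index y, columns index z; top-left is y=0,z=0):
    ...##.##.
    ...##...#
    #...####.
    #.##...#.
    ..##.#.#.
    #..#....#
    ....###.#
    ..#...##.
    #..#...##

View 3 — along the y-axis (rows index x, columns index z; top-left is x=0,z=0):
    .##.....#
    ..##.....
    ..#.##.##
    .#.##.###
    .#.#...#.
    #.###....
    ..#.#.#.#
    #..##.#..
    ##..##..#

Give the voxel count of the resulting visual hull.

initial block: 9^3 = 729
carve view 1 (along z, XY-mask fill 28/81): 252 voxels remain
carve view 2 (along x, YZ-mask fill 34/81): 105 voxels remain
carve view 3 (along y, XZ-mask fill 36/81): 51 voxels remain

51 voxels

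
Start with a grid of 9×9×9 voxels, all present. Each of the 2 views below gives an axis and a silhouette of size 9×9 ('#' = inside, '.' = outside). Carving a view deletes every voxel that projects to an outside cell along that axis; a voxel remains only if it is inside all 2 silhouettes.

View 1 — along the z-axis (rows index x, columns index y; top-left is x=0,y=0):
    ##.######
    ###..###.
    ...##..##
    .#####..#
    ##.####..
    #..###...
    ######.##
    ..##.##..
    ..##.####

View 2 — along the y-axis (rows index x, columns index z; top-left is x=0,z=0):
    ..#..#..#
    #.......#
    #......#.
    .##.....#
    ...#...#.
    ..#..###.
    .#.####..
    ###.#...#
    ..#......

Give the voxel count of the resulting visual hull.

156 voxels

start: 9×9×9 = 729 voxels
  1. axis=2 (XY plane), |mask|=52  ⇒  voxels=468
  2. axis=1 (XZ plane), |mask|=27  ⇒  voxels=156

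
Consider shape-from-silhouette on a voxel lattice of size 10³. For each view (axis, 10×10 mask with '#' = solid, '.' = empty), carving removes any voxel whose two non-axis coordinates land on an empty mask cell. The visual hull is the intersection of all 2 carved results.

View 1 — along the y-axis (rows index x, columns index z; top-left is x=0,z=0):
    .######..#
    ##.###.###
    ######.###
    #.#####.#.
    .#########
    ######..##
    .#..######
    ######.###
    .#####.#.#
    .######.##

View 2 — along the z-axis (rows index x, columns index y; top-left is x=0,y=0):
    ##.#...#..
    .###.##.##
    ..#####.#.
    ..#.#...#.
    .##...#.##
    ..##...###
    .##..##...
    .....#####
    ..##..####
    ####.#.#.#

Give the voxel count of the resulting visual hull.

before carving: 1000 voxels (10×10×10)
[1] y-view keeps 79 columns → grid now 790
[2] z-view keeps 52 columns → grid now 415

remaining voxels: 415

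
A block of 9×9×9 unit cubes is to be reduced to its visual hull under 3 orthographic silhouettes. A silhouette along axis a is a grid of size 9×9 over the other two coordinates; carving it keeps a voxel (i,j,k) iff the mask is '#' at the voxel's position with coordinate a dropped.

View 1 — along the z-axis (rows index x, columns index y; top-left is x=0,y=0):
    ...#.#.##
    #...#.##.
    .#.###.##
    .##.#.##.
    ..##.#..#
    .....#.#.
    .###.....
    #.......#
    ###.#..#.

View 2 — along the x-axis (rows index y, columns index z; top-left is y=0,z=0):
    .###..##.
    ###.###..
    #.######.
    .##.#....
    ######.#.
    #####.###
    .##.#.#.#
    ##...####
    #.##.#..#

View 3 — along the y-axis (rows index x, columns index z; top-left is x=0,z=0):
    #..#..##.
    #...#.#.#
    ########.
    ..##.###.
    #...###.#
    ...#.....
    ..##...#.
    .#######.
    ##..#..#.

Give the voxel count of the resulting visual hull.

before carving: 729 voxels (9×9×9)
[1] z-view keeps 35 columns → grid now 315
[2] x-view keeps 52 columns → grid now 205
[3] y-view keeps 41 columns → grid now 108

108 voxels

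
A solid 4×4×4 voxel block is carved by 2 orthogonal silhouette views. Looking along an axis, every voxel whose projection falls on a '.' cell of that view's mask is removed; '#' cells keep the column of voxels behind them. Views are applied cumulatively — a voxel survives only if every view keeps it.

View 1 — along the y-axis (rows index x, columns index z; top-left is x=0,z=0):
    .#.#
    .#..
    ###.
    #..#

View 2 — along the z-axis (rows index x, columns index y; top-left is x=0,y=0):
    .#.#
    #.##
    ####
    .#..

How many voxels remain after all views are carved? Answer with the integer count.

before carving: 64 voxels (4×4×4)
[1] y-view keeps 8 columns → grid now 32
[2] z-view keeps 10 columns → grid now 21

21 voxels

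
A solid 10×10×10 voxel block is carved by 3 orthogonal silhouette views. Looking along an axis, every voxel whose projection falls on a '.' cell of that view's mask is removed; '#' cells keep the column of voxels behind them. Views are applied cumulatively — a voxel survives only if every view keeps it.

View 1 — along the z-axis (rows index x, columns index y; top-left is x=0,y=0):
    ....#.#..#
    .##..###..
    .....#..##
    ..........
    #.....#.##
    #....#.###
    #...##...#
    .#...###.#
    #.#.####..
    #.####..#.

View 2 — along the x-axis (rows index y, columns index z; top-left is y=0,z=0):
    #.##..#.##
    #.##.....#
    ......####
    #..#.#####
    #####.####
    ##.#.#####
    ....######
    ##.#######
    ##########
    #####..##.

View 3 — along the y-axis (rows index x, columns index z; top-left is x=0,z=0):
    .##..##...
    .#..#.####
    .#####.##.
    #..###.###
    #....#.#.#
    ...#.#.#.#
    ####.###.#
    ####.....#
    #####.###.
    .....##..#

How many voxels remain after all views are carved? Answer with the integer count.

full grid |V| = 1000
  1. axis=2 (XY plane), |mask|=41  ⇒  voxels=410
  2. axis=0 (YZ plane), |mask|=70  ⇒  voxels=297
  3. axis=1 (XZ plane), |mask|=56  ⇒  voxels=162

voxel count = 162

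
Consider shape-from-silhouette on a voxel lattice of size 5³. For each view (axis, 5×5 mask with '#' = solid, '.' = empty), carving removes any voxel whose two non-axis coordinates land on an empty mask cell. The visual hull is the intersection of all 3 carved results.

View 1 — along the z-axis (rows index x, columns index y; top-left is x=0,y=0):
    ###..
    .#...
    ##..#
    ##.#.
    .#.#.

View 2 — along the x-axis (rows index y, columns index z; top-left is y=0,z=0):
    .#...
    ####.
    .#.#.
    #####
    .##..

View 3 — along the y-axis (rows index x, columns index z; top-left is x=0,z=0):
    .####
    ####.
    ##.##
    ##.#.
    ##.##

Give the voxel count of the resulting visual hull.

before carving: 125 voxels (5×5×5)
[1] z-view keeps 12 columns → grid now 60
[2] x-view keeps 14 columns → grid now 37
[3] y-view keeps 19 columns → grid now 29

remaining voxels: 29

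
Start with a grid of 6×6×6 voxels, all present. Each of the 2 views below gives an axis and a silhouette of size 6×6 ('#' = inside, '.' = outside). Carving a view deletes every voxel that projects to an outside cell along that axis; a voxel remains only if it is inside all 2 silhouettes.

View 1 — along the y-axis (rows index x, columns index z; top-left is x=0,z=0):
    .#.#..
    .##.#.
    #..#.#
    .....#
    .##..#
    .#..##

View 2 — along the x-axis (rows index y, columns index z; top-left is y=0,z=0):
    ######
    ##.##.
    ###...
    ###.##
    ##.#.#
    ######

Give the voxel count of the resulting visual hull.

start: 6×6×6 = 216 voxels
  1. axis=1 (XZ plane), |mask|=15  ⇒  voxels=90
  2. axis=0 (YZ plane), |mask|=28  ⇒  voxels=70

voxel count = 70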